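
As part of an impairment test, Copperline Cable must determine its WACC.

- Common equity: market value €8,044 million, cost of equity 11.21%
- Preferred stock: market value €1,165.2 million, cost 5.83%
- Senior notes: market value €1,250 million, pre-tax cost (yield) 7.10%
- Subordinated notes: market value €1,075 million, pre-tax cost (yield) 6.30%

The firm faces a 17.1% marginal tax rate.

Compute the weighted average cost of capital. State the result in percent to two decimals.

9.53%

Total capital V = 8044 + 1165.2 + 1250 + 1075 = 11534.2.
Equity: weight = 8044/11534.2 = 0.6974; cost = 11.21%.
Preferred: weight = 1165.2/11534.2 = 0.1010; cost = 5.83%.
Senior notes: weight = 1250/11534.2 = 0.1084; after-tax cost = 7.1% × (1 − 17.1%) = 5.8859%.
Subordinated notes: weight = 1075/11534.2 = 0.0932; after-tax cost = 6.3% × (1 − 17.1%) = 5.2227%.
WACC = 0.6974 × 11.2100% + 0.1010 × 5.8300% + 0.1084 × 5.8859% + 0.0932 × 5.2227% = 9.5315%.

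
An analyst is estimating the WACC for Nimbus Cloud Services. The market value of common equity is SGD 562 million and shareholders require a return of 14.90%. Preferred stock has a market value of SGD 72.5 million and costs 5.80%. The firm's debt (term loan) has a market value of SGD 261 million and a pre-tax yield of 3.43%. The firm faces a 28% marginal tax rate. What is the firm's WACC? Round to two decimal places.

Total capital V = 562 + 72.5 + 261 = 895.5.
Equity: weight = 562/895.5 = 0.6276; cost = 14.9%.
Preferred: weight = 72.5/895.5 = 0.0810; cost = 5.8%.
Term loan: weight = 261/895.5 = 0.2915; after-tax cost = 3.43% × (1 − 28%) = 2.4696%.
WACC = 0.6276 × 14.9000% + 0.0810 × 5.8000% + 0.2915 × 2.4696% = 10.5403%.

10.54%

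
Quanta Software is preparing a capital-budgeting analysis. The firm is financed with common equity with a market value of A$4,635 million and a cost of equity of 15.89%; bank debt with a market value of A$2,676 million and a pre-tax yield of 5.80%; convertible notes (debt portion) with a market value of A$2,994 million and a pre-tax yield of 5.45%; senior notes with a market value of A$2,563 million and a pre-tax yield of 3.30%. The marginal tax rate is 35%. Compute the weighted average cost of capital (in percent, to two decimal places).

Total capital V = 4635 + 2676 + 2994 + 2563 = 12868.
Equity: weight = 4635/12868 = 0.3602; cost = 15.89%.
Bank debt: weight = 2676/12868 = 0.2080; after-tax cost = 5.8% × (1 − 35%) = 3.7700%.
Convertible notes (debt portion): weight = 2994/12868 = 0.2327; after-tax cost = 5.45% × (1 − 35%) = 3.5425%.
Senior notes: weight = 2563/12868 = 0.1992; after-tax cost = 3.3% × (1 − 35%) = 2.1450%.
WACC = 0.3602 × 15.8900% + 0.2080 × 3.7700% + 0.2327 × 3.5425% + 0.1992 × 2.1450% = 7.7590%.

7.76%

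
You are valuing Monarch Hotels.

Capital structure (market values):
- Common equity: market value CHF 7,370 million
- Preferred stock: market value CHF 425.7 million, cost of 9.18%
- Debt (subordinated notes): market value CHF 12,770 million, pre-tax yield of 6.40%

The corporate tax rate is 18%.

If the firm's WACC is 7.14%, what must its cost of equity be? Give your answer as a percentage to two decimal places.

Total capital V = 7370 + 425.7 + 12770 = 20565.7.
Equity weight = 7370/20565.7 = 0.3584.
Preferred weight = 425.7/20565.7 = 0.0207.
Subordinated notes weight = 12770/20565.7 = 0.6209.
Debt contribution = 0.6209 × 6.4% × (1 − 18%) = 3.2587%.
Preferred contribution = 0.0207 × 9.18% = 0.1900%.
Required equity contribution = 7.14% − 3.4487% = 3.6913%.
Re = 3.6913% / 0.3584 = 10.3004%.

10.30%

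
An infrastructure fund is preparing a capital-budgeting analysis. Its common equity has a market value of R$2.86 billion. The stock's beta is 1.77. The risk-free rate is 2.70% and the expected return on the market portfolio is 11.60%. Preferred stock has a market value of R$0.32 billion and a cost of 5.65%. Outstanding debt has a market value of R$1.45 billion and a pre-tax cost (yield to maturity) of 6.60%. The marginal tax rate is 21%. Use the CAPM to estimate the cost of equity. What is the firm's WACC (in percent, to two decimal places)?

13.42%

Market risk premium = 11.6% − 2.7% = 8.9%.
Cost of equity via CAPM: Re = 2.7% + 1.77 × 8.9% = 18.4530%.
Total capital V = 2.86 + 0.32 + 1.45 = 4.63.
Equity: weight = 2.86/4.63 = 0.6177; cost = 18.453%.
Preferred: weight = 0.32/4.63 = 0.0691; cost = 5.65%.
Debt: weight = 1.45/4.63 = 0.3132; after-tax cost = 6.6% × (1 − 21%) = 5.2140%.
WACC = 0.6177 × 18.4530% + 0.0691 × 5.6500% + 0.3132 × 5.2140% = 13.4220%.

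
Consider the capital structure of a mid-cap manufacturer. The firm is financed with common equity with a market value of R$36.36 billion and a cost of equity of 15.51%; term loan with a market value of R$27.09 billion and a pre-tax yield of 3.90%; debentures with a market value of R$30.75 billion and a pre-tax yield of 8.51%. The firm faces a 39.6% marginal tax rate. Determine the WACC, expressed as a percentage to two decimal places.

Total capital V = 36.36 + 27.09 + 30.75 = 94.2.
Equity: weight = 36.36/94.2 = 0.3860; cost = 15.51%.
Term loan: weight = 27.09/94.2 = 0.2876; after-tax cost = 3.9% × (1 − 39.6%) = 2.3556%.
Debentures: weight = 30.75/94.2 = 0.3264; after-tax cost = 8.51% × (1 − 39.6%) = 5.1400%.
WACC = 0.3860 × 15.5100% + 0.2876 × 2.3556% + 0.3264 × 5.1400% = 8.3420%.

8.34%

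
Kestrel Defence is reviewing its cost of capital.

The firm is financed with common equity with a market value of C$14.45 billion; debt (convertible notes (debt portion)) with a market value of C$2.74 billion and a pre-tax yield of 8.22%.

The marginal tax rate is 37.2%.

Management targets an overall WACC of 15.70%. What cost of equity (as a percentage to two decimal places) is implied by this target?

Total capital V = 14.45 + 2.74 = 17.19.
Equity weight = 14.45/17.19 = 0.8406.
Convertible notes (debt portion) weight = 2.74/17.19 = 0.1594.
Debt contribution = 0.1594 × 8.22% × (1 − 37.2%) = 0.8228%.
Required equity contribution = 15.7% − 0.8228% = 14.8772%.
Re = 14.8772% / 0.8406 = 17.6982%.

17.70%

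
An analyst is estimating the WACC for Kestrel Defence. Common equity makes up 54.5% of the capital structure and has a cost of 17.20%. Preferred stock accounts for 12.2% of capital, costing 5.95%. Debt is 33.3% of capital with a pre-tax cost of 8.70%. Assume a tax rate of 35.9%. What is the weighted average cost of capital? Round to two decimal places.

After-tax cost of debt = 8.7% × (1 − 35.9%) = 5.5767%.
WACC = 0.545 × 17.2000% + 0.122 × 5.9500% + 0.333 × 5.5767% = 11.9569%.

11.96%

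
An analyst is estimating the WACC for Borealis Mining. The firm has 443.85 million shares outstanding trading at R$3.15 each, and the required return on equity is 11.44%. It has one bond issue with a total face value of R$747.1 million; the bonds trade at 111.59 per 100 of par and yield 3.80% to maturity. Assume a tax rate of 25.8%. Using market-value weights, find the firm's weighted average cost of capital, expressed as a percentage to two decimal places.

8.22%

Market value of equity E = 3.15 × 443.85m = 1398.1275m. Market value of debt D = 747.1m × 111.59/100 = 833.68889m.
Total capital V = 1398.1275 + 833.68889 = 2231.81639.
Equity: weight = 1398.1275/2231.81639 = 0.6265; cost = 11.44%.
Bonds outstanding: weight = 833.68889/2231.81639 = 0.3735; after-tax cost = 3.8% × (1 − 25.8%) = 2.8196%.
WACC = 0.6265 × 11.4400% + 0.3735 × 2.8196% = 8.2199%.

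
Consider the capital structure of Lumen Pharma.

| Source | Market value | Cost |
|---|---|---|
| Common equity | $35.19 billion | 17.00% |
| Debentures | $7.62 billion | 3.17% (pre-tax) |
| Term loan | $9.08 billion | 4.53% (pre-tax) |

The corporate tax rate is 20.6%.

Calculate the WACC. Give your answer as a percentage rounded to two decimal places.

Total capital V = 35.19 + 7.62 + 9.08 = 51.89.
Equity: weight = 35.19/51.89 = 0.6782; cost = 17%.
Debentures: weight = 7.62/51.89 = 0.1468; after-tax cost = 3.17% × (1 − 20.6%) = 2.5170%.
Term loan: weight = 9.08/51.89 = 0.1750; after-tax cost = 4.53% × (1 − 20.6%) = 3.5968%.
WACC = 0.6782 × 17.0000% + 0.1468 × 2.5170% + 0.1750 × 3.5968% = 12.5278%.

12.53%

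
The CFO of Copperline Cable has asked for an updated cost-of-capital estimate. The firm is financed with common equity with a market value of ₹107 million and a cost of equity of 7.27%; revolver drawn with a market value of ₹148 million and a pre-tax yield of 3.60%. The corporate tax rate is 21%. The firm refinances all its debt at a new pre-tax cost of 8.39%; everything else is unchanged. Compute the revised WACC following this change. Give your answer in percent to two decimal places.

6.90%

After the change:
Total capital V = 107 + 148 = 255.
Equity: weight = 107/255 = 0.4196; cost = 7.27%.
Revolver drawn: weight = 148/255 = 0.5804; after-tax cost = 8.39% × (1 − 21%) = 6.6281%.
WACC = 0.4196 × 7.2700% + 0.5804 × 6.6281% = 6.8974%.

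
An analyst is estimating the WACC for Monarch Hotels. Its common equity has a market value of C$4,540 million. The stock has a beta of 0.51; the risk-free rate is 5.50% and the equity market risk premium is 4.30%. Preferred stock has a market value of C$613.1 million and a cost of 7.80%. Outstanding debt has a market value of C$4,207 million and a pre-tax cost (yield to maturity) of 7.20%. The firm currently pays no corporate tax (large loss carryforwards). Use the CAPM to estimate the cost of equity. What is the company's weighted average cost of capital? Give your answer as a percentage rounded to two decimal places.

7.48%

Cost of equity via CAPM: Re = 5.5% + 0.51 × 4.3% = 7.6930%.
Total capital V = 4540 + 613.1 + 4207 = 9360.1.
Equity: weight = 4540/9360.1 = 0.4850; cost = 7.693%.
Preferred: weight = 613.1/9360.1 = 0.0655; cost = 7.8%.
Debt: weight = 4207/9360.1 = 0.4495; after-tax cost = 7.2% × (1 − 0%) = 7.2000%.
WACC = 0.4850 × 7.6930% + 0.0655 × 7.8000% + 0.4495 × 7.2000% = 7.4784%.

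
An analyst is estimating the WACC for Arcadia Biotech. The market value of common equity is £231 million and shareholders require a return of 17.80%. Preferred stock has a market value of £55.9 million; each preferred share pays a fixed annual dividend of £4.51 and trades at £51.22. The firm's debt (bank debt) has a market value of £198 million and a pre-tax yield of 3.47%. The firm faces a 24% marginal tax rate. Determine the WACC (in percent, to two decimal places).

10.57%

Cost of preferred: Rp = 4.51 / 51.22 = 8.8052%.
Total capital V = 231 + 55.9 + 198 = 484.9.
Equity: weight = 231/484.9 = 0.4764; cost = 17.8%.
Preferred: weight = 55.9/484.9 = 0.1153; cost = 8.8052%.
Bank debt: weight = 198/484.9 = 0.4083; after-tax cost = 3.47% × (1 − 24%) = 2.6372%.
WACC = 0.4764 × 17.8000% + 0.1153 × 8.8052% + 0.4083 × 2.6372% = 10.5716%.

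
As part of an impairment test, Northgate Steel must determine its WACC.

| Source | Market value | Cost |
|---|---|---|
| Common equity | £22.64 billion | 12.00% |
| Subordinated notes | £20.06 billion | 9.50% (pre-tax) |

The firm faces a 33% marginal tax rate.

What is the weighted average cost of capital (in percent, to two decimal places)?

Total capital V = 22.64 + 20.06 = 42.7.
Equity: weight = 22.64/42.7 = 0.5302; cost = 12%.
Subordinated notes: weight = 20.06/42.7 = 0.4698; after-tax cost = 9.5% × (1 − 33%) = 6.3650%.
WACC = 0.5302 × 12.0000% + 0.4698 × 6.3650% = 9.3527%.

9.35%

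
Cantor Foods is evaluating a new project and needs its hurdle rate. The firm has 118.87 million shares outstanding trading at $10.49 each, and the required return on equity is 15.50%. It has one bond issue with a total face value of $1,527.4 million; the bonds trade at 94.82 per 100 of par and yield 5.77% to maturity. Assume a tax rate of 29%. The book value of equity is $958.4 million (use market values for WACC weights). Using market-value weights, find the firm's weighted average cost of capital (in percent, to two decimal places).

9.37%

Market value of equity E = 10.49 × 118.87m = 1246.9463m. Market value of debt D = 1527.4m × 94.82/100 = 1448.28068m.
Total capital V = 1246.9463 + 1448.28068 = 2695.22698.
Equity: weight = 1246.9463/2695.22698 = 0.4626; cost = 15.5%.
Bonds outstanding: weight = 1448.28068/2695.22698 = 0.5374; after-tax cost = 5.77% × (1 − 29%) = 4.0967%.
WACC = 0.4626 × 15.5000% + 0.5374 × 4.0967% = 9.3724%.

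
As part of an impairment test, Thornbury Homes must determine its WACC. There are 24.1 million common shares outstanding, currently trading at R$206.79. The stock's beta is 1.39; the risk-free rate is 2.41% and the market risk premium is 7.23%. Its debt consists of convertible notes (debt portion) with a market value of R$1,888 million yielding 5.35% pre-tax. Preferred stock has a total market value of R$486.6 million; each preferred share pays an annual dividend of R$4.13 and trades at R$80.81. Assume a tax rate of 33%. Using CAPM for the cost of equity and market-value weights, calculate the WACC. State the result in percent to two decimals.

9.70%

Cost of equity via CAPM: Re = 2.41% + 1.39 × 7.23% = 12.4597%.
Cost of preferred: Rp = 4.13 / 80.81 = 5.1108%.
Market value of equity E = 206.79 × 24.1m = 4983.639m.
Total capital V = 4983.639 + 486.6 + 1888 = 7358.239.
Equity: weight = 4983.639/7358.239 = 0.6773; cost = 12.4597%.
Preferred: weight = 486.6/7358.239 = 0.0661; cost = 5.1108%.
Convertible notes (debt portion): weight = 1888/7358.239 = 0.2566; after-tax cost = 5.35% × (1 − 33%) = 3.5845%.
WACC = 0.6773 × 12.4597% + 0.0661 × 5.1108% + 0.2566 × 3.5845% = 9.6965%.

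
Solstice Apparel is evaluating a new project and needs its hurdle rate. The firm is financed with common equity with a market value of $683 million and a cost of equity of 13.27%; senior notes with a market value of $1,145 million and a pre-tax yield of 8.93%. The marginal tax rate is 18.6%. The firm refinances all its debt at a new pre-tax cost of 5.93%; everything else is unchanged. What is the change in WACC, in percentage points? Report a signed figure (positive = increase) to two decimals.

-1.53 pp

Current WACC:
Total capital V = 683 + 1145 = 1828.
Equity: weight = 683/1828 = 0.3736; cost = 13.27%.
Senior notes: weight = 1145/1828 = 0.6264; after-tax cost = 8.93% × (1 − 18.6%) = 7.2690%.
WACC = 0.3736 × 13.2700% + 0.6264 × 7.2690% = 9.5112%.
After the change:
Total capital V = 683 + 1145 = 1828.
Equity: weight = 683/1828 = 0.3736; cost = 13.27%.
Senior notes: weight = 1145/1828 = 0.6264; after-tax cost = 5.93% × (1 − 18.6%) = 4.8270%.
WACC = 0.3736 × 13.2700% + 0.6264 × 4.8270% = 7.9816%.
Change in WACC = 7.9816% − 9.5112% = -1.5296 pp.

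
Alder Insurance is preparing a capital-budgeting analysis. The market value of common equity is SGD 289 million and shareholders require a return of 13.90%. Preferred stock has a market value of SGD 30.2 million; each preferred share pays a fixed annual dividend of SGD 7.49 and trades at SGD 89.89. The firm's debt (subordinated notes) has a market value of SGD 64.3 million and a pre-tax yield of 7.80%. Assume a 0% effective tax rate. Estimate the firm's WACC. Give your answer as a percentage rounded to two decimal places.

12.44%

Cost of preferred: Rp = 7.49 / 89.89 = 8.3324%.
Total capital V = 289 + 30.2 + 64.3 = 383.5.
Equity: weight = 289/383.5 = 0.7536; cost = 13.9%.
Preferred: weight = 30.2/383.5 = 0.0787; cost = 8.3324%.
Subordinated notes: weight = 64.3/383.5 = 0.1677; after-tax cost = 7.8% × (1 − 0%) = 7.8000%.
WACC = 0.7536 × 13.9000% + 0.0787 × 8.3324% + 0.1677 × 7.8000% = 12.4388%.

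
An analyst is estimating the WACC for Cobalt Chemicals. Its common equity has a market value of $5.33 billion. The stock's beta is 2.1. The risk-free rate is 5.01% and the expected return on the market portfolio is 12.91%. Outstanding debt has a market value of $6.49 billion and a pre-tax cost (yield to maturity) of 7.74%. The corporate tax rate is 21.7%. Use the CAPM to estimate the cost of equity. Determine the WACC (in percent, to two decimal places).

Market risk premium = 12.91% − 5.01% = 7.9%.
Cost of equity via CAPM: Re = 5.01% + 2.1 × 7.9% = 21.6000%.
Total capital V = 5.33 + 6.49 = 11.82.
Equity: weight = 5.33/11.82 = 0.4509; cost = 21.6%.
Debt: weight = 6.49/11.82 = 0.5491; after-tax cost = 7.74% × (1 − 21.7%) = 6.0604%.
WACC = 0.4509 × 21.6000% + 0.5491 × 6.0604% = 13.0677%.

13.07%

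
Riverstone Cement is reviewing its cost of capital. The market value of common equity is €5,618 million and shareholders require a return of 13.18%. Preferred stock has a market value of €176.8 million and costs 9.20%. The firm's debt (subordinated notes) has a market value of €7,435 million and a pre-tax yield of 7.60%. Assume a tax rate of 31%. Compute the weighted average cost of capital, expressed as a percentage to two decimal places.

8.67%

Total capital V = 5618 + 176.8 + 7435 = 13229.8.
Equity: weight = 5618/13229.8 = 0.4246; cost = 13.18%.
Preferred: weight = 176.8/13229.8 = 0.0134; cost = 9.2%.
Subordinated notes: weight = 7435/13229.8 = 0.5620; after-tax cost = 7.6% × (1 − 31%) = 5.2440%.
WACC = 0.4246 × 13.1800% + 0.0134 × 9.2000% + 0.5620 × 5.2440% = 8.6669%.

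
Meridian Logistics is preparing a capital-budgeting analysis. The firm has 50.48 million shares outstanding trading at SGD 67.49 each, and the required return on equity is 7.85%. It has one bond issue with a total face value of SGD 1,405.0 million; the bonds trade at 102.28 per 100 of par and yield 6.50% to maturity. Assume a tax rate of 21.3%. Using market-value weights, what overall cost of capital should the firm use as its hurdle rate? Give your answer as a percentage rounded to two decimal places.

Market value of equity E = 67.49 × 50.48m = 3406.8952m. Market value of debt D = 1405m × 102.28/100 = 1437.034m.
Total capital V = 3406.8952 + 1437.034 = 4843.9292.
Equity: weight = 3406.8952/4843.9292 = 0.7033; cost = 7.85%.
Bonds outstanding: weight = 1437.034/4843.9292 = 0.2967; after-tax cost = 6.5% × (1 − 21.3%) = 5.1155%.
WACC = 0.7033 × 7.8500% + 0.2967 × 5.1155% = 7.0388%.

7.04%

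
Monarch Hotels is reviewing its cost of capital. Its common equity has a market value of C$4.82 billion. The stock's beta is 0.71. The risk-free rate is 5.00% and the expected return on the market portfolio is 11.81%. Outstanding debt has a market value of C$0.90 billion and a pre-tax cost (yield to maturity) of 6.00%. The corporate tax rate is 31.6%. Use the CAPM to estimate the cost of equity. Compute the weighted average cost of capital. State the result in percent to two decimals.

8.93%

Market risk premium = 11.81% − 5.0% = 6.81%.
Cost of equity via CAPM: Re = 5.0% + 0.71 × 6.81% = 9.8351%.
Total capital V = 4.82 + 0.9 = 5.72.
Equity: weight = 4.82/5.72 = 0.8427; cost = 9.8351%.
Debt: weight = 0.9/5.72 = 0.1573; after-tax cost = 6% × (1 − 31.6%) = 4.1040%.
WACC = 0.8427 × 9.8351% + 0.1573 × 4.1040% = 8.9334%.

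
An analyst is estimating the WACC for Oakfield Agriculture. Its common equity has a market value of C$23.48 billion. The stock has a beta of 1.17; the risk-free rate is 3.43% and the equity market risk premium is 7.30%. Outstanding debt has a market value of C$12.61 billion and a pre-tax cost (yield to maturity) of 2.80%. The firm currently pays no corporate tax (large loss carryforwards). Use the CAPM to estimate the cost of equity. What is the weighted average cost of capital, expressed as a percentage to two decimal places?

8.77%

Cost of equity via CAPM: Re = 3.43% + 1.17 × 7.3% = 11.9710%.
Total capital V = 23.48 + 12.61 = 36.09.
Equity: weight = 23.48/36.09 = 0.6506; cost = 11.971%.
Debt: weight = 12.61/36.09 = 0.3494; after-tax cost = 2.8% × (1 − 0%) = 2.8000%.
WACC = 0.6506 × 11.9710% + 0.3494 × 2.8000% = 8.7666%.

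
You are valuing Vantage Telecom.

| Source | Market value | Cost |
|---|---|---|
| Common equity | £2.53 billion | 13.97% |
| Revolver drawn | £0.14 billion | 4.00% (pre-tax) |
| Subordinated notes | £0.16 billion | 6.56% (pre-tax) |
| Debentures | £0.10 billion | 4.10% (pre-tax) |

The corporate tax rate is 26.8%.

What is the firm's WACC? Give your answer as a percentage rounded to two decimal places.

Total capital V = 2.53 + 0.14 + 0.16 + 0.1 = 2.93.
Equity: weight = 2.53/2.93 = 0.8635; cost = 13.97%.
Revolver drawn: weight = 0.14/2.93 = 0.0478; after-tax cost = 4% × (1 − 26.8%) = 2.9280%.
Subordinated notes: weight = 0.16/2.93 = 0.0546; after-tax cost = 6.56% × (1 − 26.8%) = 4.8019%.
Debentures: weight = 0.1/2.93 = 0.0341; after-tax cost = 4.1% × (1 − 26.8%) = 3.0012%.
WACC = 0.8635 × 13.9700% + 0.0478 × 2.9280% + 0.0546 × 4.8019% + 0.0341 × 3.0012% = 12.5674%.

12.57%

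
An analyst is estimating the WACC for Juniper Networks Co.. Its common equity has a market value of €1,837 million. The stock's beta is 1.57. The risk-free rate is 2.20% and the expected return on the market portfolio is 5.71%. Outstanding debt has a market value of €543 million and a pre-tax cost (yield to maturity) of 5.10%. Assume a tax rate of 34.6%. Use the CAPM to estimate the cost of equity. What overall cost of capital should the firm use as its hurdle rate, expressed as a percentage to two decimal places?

6.71%

Market risk premium = 5.71% − 2.2% = 3.51%.
Cost of equity via CAPM: Re = 2.2% + 1.57 × 3.51% = 7.7107%.
Total capital V = 1837 + 543 = 2380.
Equity: weight = 1837/2380 = 0.7718; cost = 7.7107%.
Debt: weight = 543/2380 = 0.2282; after-tax cost = 5.1% × (1 − 34.6%) = 3.3354%.
WACC = 0.7718 × 7.7107% + 0.2282 × 3.3354% = 6.7125%.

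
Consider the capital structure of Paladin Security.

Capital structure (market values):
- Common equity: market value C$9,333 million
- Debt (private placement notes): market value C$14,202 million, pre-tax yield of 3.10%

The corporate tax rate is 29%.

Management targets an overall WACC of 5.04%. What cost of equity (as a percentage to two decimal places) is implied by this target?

Total capital V = 9333 + 14202 = 23535.
Equity weight = 9333/23535 = 0.3966.
Private placement notes weight = 14202/23535 = 0.6034.
Debt contribution = 0.6034 × 3.1% × (1 − 29%) = 1.3282%.
Required equity contribution = 5.04% − 1.3282% = 3.7118%.
Re = 3.7118% / 0.3966 = 9.3601%.

9.36%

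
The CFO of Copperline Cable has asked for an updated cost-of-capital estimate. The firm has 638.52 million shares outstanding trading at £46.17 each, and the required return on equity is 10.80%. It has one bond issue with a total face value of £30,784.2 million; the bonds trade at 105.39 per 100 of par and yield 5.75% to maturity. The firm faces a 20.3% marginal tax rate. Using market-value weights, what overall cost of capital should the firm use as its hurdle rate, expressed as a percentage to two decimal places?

7.54%

Market value of equity E = 46.17 × 638.52m = 29480.4684m. Market value of debt D = 30784.2m × 105.39/100 = 32443.46838m.
Total capital V = 29480.4684 + 32443.46838 = 61923.93678.
Equity: weight = 29480.4684/61923.93678 = 0.4761; cost = 10.8%.
Bonds outstanding: weight = 32443.46838/61923.93678 = 0.5239; after-tax cost = 5.75% × (1 − 20.3%) = 4.5827%.
WACC = 0.4761 × 10.8000% + 0.5239 × 4.5827% = 7.5426%.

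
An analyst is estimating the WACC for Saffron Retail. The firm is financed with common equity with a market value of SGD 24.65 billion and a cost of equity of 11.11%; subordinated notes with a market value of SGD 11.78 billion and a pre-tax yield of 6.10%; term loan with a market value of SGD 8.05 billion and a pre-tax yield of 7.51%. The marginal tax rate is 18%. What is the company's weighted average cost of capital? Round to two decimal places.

8.60%

Total capital V = 24.65 + 11.78 + 8.05 = 44.48.
Equity: weight = 24.65/44.48 = 0.5542; cost = 11.11%.
Subordinated notes: weight = 11.78/44.48 = 0.2648; after-tax cost = 6.1% × (1 − 18%) = 5.0020%.
Term loan: weight = 8.05/44.48 = 0.1810; after-tax cost = 7.51% × (1 − 18%) = 6.1582%.
WACC = 0.5542 × 11.1100% + 0.2648 × 5.0020% + 0.1810 × 6.1582% = 8.5962%.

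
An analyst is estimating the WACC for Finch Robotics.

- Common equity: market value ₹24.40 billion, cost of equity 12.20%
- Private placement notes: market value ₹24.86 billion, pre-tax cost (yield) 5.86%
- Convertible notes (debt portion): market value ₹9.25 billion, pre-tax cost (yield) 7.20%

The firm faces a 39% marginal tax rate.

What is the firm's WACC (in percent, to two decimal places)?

Total capital V = 24.4 + 24.86 + 9.25 = 58.51.
Equity: weight = 24.4/58.51 = 0.4170; cost = 12.2%.
Private placement notes: weight = 24.86/58.51 = 0.4249; after-tax cost = 5.86% × (1 − 39%) = 3.5746%.
Convertible notes (debt portion): weight = 9.25/58.51 = 0.1581; after-tax cost = 7.2% × (1 − 39%) = 4.3920%.
WACC = 0.4170 × 12.2000% + 0.4249 × 3.5746% + 0.1581 × 4.3920% = 7.3008%.

7.30%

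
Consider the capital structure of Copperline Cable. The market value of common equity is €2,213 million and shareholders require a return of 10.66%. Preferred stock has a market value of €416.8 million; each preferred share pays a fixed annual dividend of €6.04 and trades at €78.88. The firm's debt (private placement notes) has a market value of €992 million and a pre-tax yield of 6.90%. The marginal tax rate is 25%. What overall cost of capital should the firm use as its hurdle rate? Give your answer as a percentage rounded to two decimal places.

8.81%

Cost of preferred: Rp = 6.04 / 78.88 = 7.6572%.
Total capital V = 2213 + 416.8 + 992 = 3621.8.
Equity: weight = 2213/3621.8 = 0.6110; cost = 10.66%.
Preferred: weight = 416.8/3621.8 = 0.1151; cost = 7.6572%.
Private placement notes: weight = 992/3621.8 = 0.2739; after-tax cost = 6.9% × (1 − 25%) = 5.1750%.
WACC = 0.6110 × 10.6600% + 0.1151 × 7.6572% + 0.2739 × 5.1750% = 8.8121%.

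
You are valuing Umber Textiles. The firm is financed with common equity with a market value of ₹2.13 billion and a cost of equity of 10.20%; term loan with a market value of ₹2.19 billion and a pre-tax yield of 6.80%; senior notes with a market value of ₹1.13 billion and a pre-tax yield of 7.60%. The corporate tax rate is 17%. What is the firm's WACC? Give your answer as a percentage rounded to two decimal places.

Total capital V = 2.13 + 2.19 + 1.13 = 5.45.
Equity: weight = 2.13/5.45 = 0.3908; cost = 10.2%.
Term loan: weight = 2.19/5.45 = 0.4018; after-tax cost = 6.8% × (1 − 17%) = 5.6440%.
Senior notes: weight = 1.13/5.45 = 0.2073; after-tax cost = 7.6% × (1 − 17%) = 6.3080%.
WACC = 0.3908 × 10.2000% + 0.4018 × 5.6440% + 0.2073 × 6.3080% = 7.5623%.

7.56%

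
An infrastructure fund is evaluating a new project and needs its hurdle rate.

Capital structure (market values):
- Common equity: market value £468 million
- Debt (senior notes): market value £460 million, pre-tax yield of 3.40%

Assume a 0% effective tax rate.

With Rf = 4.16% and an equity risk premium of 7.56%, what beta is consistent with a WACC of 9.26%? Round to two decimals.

1.44

Total capital V = 468 + 460 = 928.
Equity weight = 468/928 = 0.5043.
Senior notes weight = 460/928 = 0.4957.
Debt contribution = 0.4957 × 3.4% × (1 − 0%) = 1.6853%.
Required equity contribution = 9.26% − 1.6853% = 7.5747%  ⇒  Re = 15.0198%.
CAPM: 15.0198% = 4.16% + β × 7.56%  ⇒  β = 1.4365.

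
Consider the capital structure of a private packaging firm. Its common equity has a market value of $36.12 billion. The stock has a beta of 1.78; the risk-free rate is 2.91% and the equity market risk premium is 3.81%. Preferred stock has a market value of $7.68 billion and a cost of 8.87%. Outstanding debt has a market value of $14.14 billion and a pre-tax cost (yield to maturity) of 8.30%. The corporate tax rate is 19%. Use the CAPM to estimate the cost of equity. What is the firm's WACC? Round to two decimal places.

Cost of equity via CAPM: Re = 2.91% + 1.78 × 3.81% = 9.6918%.
Total capital V = 36.12 + 7.68 + 14.14 = 57.94.
Equity: weight = 36.12/57.94 = 0.6234; cost = 9.6918%.
Preferred: weight = 7.68/57.94 = 0.1326; cost = 8.87%.
Debt: weight = 14.14/57.94 = 0.2440; after-tax cost = 8.3% × (1 − 19%) = 6.7230%.
WACC = 0.6234 × 9.6918% + 0.1326 × 8.8700% + 0.2440 × 6.7230% = 8.8583%.

8.86%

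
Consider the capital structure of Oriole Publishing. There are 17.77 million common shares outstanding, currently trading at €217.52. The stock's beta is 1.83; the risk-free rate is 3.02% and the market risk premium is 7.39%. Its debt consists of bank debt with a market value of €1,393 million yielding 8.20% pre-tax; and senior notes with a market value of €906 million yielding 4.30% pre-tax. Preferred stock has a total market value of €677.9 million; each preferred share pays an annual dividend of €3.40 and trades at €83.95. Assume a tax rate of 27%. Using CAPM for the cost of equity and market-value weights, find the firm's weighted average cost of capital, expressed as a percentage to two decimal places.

11.38%

Cost of equity via CAPM: Re = 3.02% + 1.83 × 7.39% = 16.5437%.
Cost of preferred: Rp = 3.4 / 83.95 = 4.0500%.
Market value of equity E = 217.52 × 17.77m = 3865.3304m.
Total capital V = 3865.3304 + 677.9 + 1393 + 906 = 6842.2304.
Equity: weight = 3865.3304/6842.2304 = 0.5649; cost = 16.5437%.
Preferred: weight = 677.9/6842.2304 = 0.0991; cost = 4.05%.
Bank debt: weight = 1393/6842.2304 = 0.2036; after-tax cost = 8.2% × (1 − 27%) = 5.9860%.
Senior notes: weight = 906/6842.2304 = 0.1324; after-tax cost = 4.3% × (1 − 27%) = 3.1390%.
WACC = 0.5649 × 16.5437% + 0.0991 × 4.0500% + 0.2036 × 5.9860% + 0.1324 × 3.1390% = 11.3815%.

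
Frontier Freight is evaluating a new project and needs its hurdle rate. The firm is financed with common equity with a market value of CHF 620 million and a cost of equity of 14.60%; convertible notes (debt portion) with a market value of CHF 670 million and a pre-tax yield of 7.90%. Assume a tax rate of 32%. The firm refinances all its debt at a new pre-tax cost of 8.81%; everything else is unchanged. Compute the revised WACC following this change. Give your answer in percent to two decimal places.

After the change:
Total capital V = 620 + 670 = 1290.
Equity: weight = 620/1290 = 0.4806; cost = 14.6%.
Convertible notes (debt portion): weight = 670/1290 = 0.5194; after-tax cost = 8.81% × (1 − 32%) = 5.9908%.
WACC = 0.4806 × 14.6000% + 0.5194 × 5.9908% = 10.1286%.

10.13%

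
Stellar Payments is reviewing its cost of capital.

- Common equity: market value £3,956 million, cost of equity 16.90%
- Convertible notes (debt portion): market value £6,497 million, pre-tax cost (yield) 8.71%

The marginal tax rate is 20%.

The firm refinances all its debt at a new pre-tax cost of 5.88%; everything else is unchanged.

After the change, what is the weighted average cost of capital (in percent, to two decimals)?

After the change:
Total capital V = 3956 + 6497 = 10453.
Equity: weight = 3956/10453 = 0.3785; cost = 16.9%.
Convertible notes (debt portion): weight = 6497/10453 = 0.6215; after-tax cost = 5.88% × (1 − 20%) = 4.7040%.
WACC = 0.3785 × 16.9000% + 0.6215 × 4.7040% = 9.3196%.

9.32%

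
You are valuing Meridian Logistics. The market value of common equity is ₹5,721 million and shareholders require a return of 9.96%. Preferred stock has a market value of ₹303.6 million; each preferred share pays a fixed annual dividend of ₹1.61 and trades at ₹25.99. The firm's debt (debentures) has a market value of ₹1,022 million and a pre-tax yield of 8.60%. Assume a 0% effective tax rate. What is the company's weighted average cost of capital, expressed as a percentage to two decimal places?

9.60%

Cost of preferred: Rp = 1.61 / 25.99 = 6.1947%.
Total capital V = 5721 + 303.6 + 1022 = 7046.6.
Equity: weight = 5721/7046.6 = 0.8119; cost = 9.96%.
Preferred: weight = 303.6/7046.6 = 0.0431; cost = 6.1947%.
Debentures: weight = 1022/7046.6 = 0.1450; after-tax cost = 8.6% × (1 − 0%) = 8.6000%.
WACC = 0.8119 × 9.9600% + 0.0431 × 6.1947% + 0.1450 × 8.6000% = 9.6005%.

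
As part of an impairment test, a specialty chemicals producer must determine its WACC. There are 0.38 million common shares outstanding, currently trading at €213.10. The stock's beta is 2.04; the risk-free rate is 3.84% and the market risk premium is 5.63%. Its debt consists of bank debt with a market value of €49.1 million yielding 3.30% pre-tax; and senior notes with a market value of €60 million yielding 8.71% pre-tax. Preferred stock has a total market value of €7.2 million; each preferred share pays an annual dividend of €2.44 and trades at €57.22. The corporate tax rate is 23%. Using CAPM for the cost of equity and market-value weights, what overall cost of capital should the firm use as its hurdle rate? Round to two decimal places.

9.12%

Cost of equity via CAPM: Re = 3.84% + 2.04 × 5.63% = 15.3252%.
Cost of preferred: Rp = 2.44 / 57.22 = 4.2642%.
Market value of equity E = 213.1 × 0.38m = 80.978m.
Total capital V = 80.978 + 7.2 + 49.1 + 60 = 197.278.
Equity: weight = 80.978/197.278 = 0.4105; cost = 15.3252%.
Preferred: weight = 7.2/197.278 = 0.0365; cost = 4.2642%.
Bank debt: weight = 49.1/197.278 = 0.2489; after-tax cost = 3.3% × (1 − 23%) = 2.5410%.
Senior notes: weight = 60/197.278 = 0.3041; after-tax cost = 8.71% × (1 − 23%) = 6.7067%.
WACC = 0.4105 × 15.3252% + 0.0365 × 4.2642% + 0.2489 × 2.5410% + 0.3041 × 6.7067% = 9.1185%.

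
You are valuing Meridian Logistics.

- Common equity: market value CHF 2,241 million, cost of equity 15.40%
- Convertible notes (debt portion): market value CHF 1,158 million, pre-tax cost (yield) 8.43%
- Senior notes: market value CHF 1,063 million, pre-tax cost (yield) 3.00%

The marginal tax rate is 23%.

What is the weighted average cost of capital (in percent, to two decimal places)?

9.97%

Total capital V = 2241 + 1158 + 1063 = 4462.
Equity: weight = 2241/4462 = 0.5022; cost = 15.4%.
Convertible notes (debt portion): weight = 1158/4462 = 0.2595; after-tax cost = 8.43% × (1 − 23%) = 6.4911%.
Senior notes: weight = 1063/4462 = 0.2382; after-tax cost = 3% × (1 − 23%) = 2.3100%.
WACC = 0.5022 × 15.4000% + 0.2595 × 6.4911% + 0.2382 × 2.3100% = 9.9694%.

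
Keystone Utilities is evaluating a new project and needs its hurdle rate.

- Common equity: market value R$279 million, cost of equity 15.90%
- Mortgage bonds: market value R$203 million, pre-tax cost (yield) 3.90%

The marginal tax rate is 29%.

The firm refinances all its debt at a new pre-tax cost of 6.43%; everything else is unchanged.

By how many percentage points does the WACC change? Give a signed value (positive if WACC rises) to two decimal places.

+0.76 pp

Current WACC:
Total capital V = 279 + 203 = 482.
Equity: weight = 279/482 = 0.5788; cost = 15.9%.
Mortgage bonds: weight = 203/482 = 0.4212; after-tax cost = 3.9% × (1 − 29%) = 2.7690%.
WACC = 0.5788 × 15.9000% + 0.4212 × 2.7690% = 10.3697%.
After the change:
Total capital V = 279 + 203 = 482.
Equity: weight = 279/482 = 0.5788; cost = 15.9%.
Mortgage bonds: weight = 203/482 = 0.4212; after-tax cost = 6.43% × (1 − 29%) = 4.5653%.
WACC = 0.5788 × 15.9000% + 0.4212 × 4.5653% = 11.1263%.
Change in WACC = 11.1263% − 10.3697% = 0.7565 pp.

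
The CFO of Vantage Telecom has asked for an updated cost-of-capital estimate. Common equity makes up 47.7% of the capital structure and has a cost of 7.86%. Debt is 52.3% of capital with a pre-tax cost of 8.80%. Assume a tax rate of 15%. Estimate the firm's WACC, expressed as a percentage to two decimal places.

7.66%

After-tax cost of debt = 8.8% × (1 − 15%) = 7.4800%.
WACC = 0.477 × 7.8600% + 0.523 × 7.4800% = 7.6613%.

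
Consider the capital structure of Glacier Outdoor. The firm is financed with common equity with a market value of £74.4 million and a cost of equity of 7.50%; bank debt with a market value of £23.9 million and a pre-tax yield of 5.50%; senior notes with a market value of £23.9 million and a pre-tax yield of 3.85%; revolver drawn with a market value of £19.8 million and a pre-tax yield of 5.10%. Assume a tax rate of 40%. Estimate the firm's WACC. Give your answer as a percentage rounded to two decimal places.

Total capital V = 74.4 + 23.9 + 23.9 + 19.8 = 142.
Equity: weight = 74.4/142 = 0.5239; cost = 7.5%.
Bank debt: weight = 23.9/142 = 0.1683; after-tax cost = 5.5% × (1 − 40%) = 3.3000%.
Senior notes: weight = 23.9/142 = 0.1683; after-tax cost = 3.85% × (1 − 40%) = 2.3100%.
Revolver drawn: weight = 19.8/142 = 0.1394; after-tax cost = 5.1% × (1 − 40%) = 3.0600%.
WACC = 0.5239 × 7.5000% + 0.1683 × 3.3000% + 0.1683 × 2.3100% + 0.1394 × 3.0600% = 5.3005%.

5.30%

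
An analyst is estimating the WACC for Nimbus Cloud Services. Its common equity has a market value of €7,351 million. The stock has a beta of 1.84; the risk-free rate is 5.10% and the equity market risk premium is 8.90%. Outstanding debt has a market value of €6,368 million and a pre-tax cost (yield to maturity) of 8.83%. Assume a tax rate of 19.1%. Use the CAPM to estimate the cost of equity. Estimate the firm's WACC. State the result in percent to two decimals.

Cost of equity via CAPM: Re = 5.1% + 1.84 × 8.9% = 21.4760%.
Total capital V = 7351 + 6368 = 13719.
Equity: weight = 7351/13719 = 0.5358; cost = 21.476%.
Debt: weight = 6368/13719 = 0.4642; after-tax cost = 8.83% × (1 − 19.1%) = 7.1435%.
WACC = 0.5358 × 21.4760% + 0.4642 × 7.1435% = 14.8232%.

14.82%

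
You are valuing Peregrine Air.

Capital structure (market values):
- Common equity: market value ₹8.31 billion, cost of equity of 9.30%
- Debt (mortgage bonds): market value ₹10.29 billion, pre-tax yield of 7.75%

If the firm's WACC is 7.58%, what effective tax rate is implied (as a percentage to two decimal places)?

20.12%

Total capital V = 8.31 + 10.29 = 18.6.
Equity weight = 8.31/18.6 = 0.4468.
Mortgage bonds weight = 10.29/18.6 = 0.5532.
Equity contribution = 0.4468 × 9.3% = 4.1550%.
Debt contribution must be 7.58% − 4.1550% = 3.4250%.
0.5532 × 7.75% × (1 − T) = 3.4250%  ⇒  (1 − T) = 0.7988.
T = 20.1166%.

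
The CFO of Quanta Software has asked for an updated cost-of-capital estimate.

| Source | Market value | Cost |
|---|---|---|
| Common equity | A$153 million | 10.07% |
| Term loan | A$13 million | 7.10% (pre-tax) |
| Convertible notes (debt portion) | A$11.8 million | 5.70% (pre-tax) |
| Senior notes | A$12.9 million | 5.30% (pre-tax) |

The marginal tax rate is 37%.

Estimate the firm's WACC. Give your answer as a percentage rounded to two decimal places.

8.83%

Total capital V = 153 + 13 + 11.8 + 12.9 = 190.7.
Equity: weight = 153/190.7 = 0.8023; cost = 10.07%.
Term loan: weight = 13/190.7 = 0.0682; after-tax cost = 7.1% × (1 − 37%) = 4.4730%.
Convertible notes (debt portion): weight = 11.8/190.7 = 0.0619; after-tax cost = 5.7% × (1 − 37%) = 3.5910%.
Senior notes: weight = 12.9/190.7 = 0.0676; after-tax cost = 5.3% × (1 − 37%) = 3.3390%.
WACC = 0.8023 × 10.0700% + 0.0682 × 4.4730% + 0.0619 × 3.5910% + 0.0676 × 3.3390% = 8.8322%.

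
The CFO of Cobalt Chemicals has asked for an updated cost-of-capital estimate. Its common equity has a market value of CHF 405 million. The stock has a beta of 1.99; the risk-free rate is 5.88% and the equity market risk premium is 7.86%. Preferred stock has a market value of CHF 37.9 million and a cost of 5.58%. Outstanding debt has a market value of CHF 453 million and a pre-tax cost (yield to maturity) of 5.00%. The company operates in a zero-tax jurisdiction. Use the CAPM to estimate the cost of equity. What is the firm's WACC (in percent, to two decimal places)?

12.49%

Cost of equity via CAPM: Re = 5.88% + 1.99 × 7.86% = 21.5214%.
Total capital V = 405 + 37.9 + 453 = 895.9.
Equity: weight = 405/895.9 = 0.4521; cost = 21.5214%.
Preferred: weight = 37.9/895.9 = 0.0423; cost = 5.58%.
Debt: weight = 453/895.9 = 0.5056; after-tax cost = 5% × (1 − 0%) = 5.0000%.
WACC = 0.4521 × 21.5214% + 0.0423 × 5.5800% + 0.5056 × 5.0000% = 12.4932%.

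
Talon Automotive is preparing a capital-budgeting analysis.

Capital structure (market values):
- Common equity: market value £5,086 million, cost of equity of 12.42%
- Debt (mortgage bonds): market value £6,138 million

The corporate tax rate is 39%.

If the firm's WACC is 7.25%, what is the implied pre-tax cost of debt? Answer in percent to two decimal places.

Total capital V = 5086 + 6138 = 11224.
Equity weight = 5086/11224 = 0.4531.
Mortgage bonds weight = 6138/11224 = 0.5469.
Equity contribution = 0.4531 × 12.42% = 5.6280%.
Remaining for debt = 7.25% − 5.6280% = 1.6220%.
Rd × (1 − 39%) × 0.5469 = 1.6220%  ⇒  Rd = 4.8624%.

4.86%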